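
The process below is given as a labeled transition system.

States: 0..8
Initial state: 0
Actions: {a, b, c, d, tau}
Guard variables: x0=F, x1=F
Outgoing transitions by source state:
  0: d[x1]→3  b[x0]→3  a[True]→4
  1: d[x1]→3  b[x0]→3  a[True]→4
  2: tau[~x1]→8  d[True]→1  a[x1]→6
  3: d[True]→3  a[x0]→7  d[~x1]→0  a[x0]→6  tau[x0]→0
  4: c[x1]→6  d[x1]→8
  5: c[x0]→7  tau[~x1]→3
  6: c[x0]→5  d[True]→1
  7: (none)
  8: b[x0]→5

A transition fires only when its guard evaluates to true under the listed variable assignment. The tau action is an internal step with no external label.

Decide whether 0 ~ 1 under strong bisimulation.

Bisimulation quotient by refinement:
  round 0: {{0,1,2,3,4,5,6,7,8}}
  round 1: {{0,1},{2},{3,6},{4,7,8},{5}}
  round 2: {{0,1},{2},{3},{4,7,8},{5},{6}}
Fixed point at round 3; 6 class(es).
[0]={0,1}  [1]={0,1}

Answer: BISIMILAR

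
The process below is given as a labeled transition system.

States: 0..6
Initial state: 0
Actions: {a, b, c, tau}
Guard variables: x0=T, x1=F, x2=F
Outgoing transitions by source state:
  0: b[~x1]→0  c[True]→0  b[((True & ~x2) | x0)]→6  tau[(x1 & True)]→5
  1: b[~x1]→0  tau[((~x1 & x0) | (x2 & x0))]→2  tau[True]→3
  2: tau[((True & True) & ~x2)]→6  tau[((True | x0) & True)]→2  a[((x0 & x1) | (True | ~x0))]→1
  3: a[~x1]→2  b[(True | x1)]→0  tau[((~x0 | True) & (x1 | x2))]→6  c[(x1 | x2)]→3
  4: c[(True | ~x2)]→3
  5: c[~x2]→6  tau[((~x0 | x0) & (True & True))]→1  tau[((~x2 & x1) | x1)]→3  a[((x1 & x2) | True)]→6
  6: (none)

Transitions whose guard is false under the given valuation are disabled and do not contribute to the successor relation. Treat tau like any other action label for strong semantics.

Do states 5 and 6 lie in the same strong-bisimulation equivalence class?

Answer: NOT BISIMILAR

Trace:
Refine partition for ~:
  P[0] = {{0,1,2,3,4,5,6}}
  P[1] = {{0},{1},{2},{3},{4},{5},{6}}
7 equivalence class(es) (converged in 2)
class of 5: {5}; class of 6: {6}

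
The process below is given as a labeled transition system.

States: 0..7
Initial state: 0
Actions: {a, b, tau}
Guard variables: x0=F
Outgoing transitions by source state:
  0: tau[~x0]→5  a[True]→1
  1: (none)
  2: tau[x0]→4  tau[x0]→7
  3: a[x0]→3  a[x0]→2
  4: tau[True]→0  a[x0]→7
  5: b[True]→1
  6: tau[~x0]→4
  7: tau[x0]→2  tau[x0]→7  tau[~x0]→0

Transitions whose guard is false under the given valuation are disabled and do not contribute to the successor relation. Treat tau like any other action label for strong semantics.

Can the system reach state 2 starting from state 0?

6 transition(s) survive guard evaluation.
L0 = {0}
L1 = {1,5}  now seen {0,1,5}
Reach set: {0,1,5}

Answer: UNREACHABLE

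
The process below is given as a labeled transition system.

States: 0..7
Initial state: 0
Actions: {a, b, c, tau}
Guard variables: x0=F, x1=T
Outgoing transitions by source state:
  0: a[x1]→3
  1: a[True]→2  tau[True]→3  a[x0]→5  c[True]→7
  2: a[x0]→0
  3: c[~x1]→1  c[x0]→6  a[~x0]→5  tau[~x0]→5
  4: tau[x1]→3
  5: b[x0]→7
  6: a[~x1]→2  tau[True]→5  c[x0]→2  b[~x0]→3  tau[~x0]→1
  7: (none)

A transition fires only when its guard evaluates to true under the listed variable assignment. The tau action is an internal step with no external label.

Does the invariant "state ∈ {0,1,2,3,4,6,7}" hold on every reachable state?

Answer: INVARIANT VIOLATED at state 5

Analysis:
Safe = {0,1,2,3,4,6,7}
Reachable = {0,3,5}
  0: ✓
  3: ✓
  5: outside
counterexample path to 5: a·a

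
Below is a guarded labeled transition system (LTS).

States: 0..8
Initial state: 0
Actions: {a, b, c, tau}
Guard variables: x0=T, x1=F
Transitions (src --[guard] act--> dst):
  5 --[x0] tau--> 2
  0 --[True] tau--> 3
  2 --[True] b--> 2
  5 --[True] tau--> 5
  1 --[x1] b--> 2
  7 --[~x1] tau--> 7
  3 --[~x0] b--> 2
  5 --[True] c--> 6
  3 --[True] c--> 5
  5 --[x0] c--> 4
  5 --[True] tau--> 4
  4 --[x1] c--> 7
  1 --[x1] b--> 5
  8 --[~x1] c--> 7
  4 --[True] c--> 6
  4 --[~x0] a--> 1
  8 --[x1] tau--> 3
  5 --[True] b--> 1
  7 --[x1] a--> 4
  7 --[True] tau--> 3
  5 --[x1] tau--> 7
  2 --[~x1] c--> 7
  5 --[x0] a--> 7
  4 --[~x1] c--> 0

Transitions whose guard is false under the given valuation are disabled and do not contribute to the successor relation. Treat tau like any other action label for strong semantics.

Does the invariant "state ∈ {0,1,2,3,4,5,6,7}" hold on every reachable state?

Answer: INVARIANT HOLDS

Trace:
Safe = {0,1,2,3,4,5,6,7}
R = {0,1,2,3,4,5,6,7}
  0: ✓
  1: ✓
  2: ✓
  3: ✓
  4: ✓
  5: ✓
  6: ✓
  7: ✓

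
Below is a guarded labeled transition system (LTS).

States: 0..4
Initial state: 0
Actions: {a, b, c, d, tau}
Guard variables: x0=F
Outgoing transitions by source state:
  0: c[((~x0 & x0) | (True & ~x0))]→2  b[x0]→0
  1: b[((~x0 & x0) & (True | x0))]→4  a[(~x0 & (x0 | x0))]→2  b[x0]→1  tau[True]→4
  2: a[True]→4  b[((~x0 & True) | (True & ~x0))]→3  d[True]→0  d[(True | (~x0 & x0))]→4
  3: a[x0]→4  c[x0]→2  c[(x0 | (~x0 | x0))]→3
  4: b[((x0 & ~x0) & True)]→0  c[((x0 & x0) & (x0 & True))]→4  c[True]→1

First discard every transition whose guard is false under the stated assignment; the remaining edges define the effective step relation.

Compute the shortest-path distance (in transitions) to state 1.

BFS to 1:
  depth 0: {0}
  depth 1: {2}
  depth 2: {3,4}
  depth 3: {1}
first hit 1 at d=3 via c·a·c

Answer: 3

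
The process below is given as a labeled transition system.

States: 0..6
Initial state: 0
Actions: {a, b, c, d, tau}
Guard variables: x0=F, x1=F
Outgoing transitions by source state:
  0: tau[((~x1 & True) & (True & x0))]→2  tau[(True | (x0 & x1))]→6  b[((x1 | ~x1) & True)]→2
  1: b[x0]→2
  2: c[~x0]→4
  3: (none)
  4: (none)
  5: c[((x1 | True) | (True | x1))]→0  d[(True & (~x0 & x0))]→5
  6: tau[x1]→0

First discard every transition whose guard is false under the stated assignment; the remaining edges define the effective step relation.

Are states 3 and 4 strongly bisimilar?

Answer: BISIMILAR

Analysis:
Compute ~ classes (split until stable):
  round 0: {{0,1,2,3,4,5,6}}
  round 1: {{0},{1,3,4,6},{2,5}}
  round 2: {{0},{1,3,4,6},{2},{5}}
4 equivalence class(es) (converged in 3)
[3]={1,3,4,6}  [4]={1,3,4,6}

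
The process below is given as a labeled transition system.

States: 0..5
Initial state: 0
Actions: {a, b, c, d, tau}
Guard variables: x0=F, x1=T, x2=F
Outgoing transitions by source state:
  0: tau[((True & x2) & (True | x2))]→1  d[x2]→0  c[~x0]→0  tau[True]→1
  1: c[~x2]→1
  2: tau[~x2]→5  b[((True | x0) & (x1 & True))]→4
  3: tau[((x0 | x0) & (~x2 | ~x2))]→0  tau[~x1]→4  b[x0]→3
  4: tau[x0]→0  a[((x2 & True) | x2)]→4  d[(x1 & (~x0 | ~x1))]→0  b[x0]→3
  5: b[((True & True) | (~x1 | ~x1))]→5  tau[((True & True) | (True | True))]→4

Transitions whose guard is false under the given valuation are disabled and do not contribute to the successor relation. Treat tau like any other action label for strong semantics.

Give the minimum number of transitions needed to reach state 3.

Answer: UNREACHABLE

Working:
BFS to 3:
  depth 0: {0}
  depth 1: {1}
3 never appears.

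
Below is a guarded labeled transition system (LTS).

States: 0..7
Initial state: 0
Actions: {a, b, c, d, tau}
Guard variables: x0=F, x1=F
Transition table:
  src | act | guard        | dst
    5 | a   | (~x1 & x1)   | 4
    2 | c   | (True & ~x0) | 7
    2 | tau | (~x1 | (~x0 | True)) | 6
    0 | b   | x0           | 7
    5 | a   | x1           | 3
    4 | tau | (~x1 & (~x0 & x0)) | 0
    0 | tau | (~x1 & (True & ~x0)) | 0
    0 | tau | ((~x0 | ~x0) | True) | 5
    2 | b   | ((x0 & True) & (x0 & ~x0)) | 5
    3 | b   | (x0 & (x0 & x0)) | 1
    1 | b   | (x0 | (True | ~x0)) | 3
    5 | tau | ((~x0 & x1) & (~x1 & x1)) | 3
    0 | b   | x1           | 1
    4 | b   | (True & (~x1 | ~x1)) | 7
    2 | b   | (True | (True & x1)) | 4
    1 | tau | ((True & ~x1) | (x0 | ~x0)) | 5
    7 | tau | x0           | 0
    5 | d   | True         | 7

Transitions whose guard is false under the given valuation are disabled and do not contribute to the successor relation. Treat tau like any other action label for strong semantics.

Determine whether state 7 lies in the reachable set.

After dropping false guards: 9 live edges.
L0 = {0}
L1 = {5}  now seen {0,5}
L2 = {7}  now seen {0,5,7}
Reachable = {0,5,7}
Path to 7: tau·d

Answer: REACHABLE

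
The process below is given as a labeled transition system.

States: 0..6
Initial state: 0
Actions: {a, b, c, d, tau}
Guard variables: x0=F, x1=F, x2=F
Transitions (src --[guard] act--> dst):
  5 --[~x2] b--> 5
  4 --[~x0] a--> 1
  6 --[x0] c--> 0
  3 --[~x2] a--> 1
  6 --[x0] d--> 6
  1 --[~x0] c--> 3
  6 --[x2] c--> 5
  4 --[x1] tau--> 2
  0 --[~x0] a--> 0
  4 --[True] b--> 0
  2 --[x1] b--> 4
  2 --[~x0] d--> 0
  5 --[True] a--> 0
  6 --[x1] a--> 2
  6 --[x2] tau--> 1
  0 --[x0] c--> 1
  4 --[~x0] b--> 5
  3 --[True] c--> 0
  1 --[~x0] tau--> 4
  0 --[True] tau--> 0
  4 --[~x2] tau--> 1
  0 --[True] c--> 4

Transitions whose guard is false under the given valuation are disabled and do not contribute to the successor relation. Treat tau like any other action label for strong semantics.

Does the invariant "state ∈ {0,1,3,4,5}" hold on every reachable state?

Answer: INVARIANT HOLDS

Working:
Safe = {0,1,3,4,5}
Reachable = {0,1,3,4,5}
  0: safe
  1: safe
  3: safe
  4: safe
  5: safe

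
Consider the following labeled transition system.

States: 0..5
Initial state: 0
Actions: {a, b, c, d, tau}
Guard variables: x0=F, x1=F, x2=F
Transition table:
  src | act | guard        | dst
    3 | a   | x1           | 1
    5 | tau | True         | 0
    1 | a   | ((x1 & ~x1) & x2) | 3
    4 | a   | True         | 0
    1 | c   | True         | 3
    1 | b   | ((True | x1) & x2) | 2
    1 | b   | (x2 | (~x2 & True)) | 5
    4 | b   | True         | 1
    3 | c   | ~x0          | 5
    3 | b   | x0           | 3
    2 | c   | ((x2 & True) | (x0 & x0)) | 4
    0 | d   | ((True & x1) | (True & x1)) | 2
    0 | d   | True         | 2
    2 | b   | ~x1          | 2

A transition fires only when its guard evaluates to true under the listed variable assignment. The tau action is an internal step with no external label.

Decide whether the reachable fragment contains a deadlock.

Reach set: {0,2}
  0: d→2  [1 exit(s)]
  2: b→2  [1 exit(s)]

Answer: DEADLOCK-FREE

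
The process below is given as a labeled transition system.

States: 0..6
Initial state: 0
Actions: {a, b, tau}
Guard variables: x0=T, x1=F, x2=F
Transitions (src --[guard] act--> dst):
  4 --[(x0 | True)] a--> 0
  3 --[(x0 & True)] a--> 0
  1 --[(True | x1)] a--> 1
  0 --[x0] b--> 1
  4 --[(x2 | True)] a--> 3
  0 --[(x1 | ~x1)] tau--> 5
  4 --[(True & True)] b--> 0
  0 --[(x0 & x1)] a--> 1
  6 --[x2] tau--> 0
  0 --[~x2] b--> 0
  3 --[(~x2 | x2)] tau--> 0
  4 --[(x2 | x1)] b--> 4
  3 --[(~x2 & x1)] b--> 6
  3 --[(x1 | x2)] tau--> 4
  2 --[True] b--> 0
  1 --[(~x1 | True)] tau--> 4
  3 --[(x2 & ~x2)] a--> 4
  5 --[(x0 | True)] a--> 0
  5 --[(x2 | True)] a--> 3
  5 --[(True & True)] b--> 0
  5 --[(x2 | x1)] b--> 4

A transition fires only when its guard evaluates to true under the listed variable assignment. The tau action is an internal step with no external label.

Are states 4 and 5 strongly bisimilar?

Answer: BISIMILAR

Analysis:
Bisimulation quotient by refinement:
  π0 = {{0,1,2,3,4,5,6}}
  π1 = {{0},{1,3},{2},{4,5},{6}}
  π2 = {{0},{1},{2},{3},{4,5},{6}}
stable after 3 split(s): 6 block(s)
class of 4: {4,5}; class of 5: {4,5}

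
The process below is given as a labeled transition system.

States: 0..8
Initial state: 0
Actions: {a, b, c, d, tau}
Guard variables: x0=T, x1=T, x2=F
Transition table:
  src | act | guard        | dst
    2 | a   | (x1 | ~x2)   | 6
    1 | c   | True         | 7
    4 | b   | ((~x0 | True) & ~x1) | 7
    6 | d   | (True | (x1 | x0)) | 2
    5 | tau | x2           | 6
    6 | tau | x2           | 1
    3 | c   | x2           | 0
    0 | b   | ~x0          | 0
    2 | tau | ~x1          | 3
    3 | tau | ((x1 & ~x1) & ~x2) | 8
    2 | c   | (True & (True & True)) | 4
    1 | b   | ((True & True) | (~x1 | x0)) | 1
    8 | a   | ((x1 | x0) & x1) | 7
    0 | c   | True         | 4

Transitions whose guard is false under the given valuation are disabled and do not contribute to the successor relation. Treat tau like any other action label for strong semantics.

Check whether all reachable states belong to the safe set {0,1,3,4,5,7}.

Inv-set: {0,1,3,4,5,7}
Reachable = {0,4}
  0: ok
  4: ok

Answer: INVARIANT HOLDS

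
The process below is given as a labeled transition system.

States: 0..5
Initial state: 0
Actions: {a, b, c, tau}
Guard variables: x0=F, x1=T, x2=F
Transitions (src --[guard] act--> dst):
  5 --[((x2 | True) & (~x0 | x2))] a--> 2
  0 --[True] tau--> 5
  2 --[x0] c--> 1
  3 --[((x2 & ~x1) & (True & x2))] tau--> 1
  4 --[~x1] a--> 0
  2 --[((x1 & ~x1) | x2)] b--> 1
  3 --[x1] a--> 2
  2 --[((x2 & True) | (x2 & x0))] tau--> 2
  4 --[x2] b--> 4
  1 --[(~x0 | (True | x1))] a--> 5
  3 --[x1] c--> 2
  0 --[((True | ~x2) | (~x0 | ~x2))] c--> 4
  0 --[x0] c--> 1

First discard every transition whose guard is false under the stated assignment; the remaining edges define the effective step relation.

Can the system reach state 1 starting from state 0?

Answer: UNREACHABLE

Working:
6 transition(s) survive guard evaluation.
L0 = {0}
L1 = {4,5}  now seen {0,4,5}
L2 = {2}  now seen {0,2,4,5}
Reachable = {0,2,4,5}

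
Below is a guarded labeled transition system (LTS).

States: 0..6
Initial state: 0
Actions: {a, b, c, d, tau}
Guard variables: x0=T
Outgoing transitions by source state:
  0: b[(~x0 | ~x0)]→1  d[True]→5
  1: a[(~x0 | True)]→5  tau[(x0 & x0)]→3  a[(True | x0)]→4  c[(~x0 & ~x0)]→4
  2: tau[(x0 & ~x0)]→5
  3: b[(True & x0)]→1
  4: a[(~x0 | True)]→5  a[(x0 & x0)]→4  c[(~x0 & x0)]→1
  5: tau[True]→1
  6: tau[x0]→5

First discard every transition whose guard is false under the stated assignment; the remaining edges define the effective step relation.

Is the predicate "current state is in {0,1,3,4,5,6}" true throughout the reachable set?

Inv-set: {0,1,3,4,5,6}
Reach set: {0,1,3,4,5}
  0: ✓
  1: ✓
  3: ✓
  4: ✓
  5: ✓

Answer: INVARIANT HOLDS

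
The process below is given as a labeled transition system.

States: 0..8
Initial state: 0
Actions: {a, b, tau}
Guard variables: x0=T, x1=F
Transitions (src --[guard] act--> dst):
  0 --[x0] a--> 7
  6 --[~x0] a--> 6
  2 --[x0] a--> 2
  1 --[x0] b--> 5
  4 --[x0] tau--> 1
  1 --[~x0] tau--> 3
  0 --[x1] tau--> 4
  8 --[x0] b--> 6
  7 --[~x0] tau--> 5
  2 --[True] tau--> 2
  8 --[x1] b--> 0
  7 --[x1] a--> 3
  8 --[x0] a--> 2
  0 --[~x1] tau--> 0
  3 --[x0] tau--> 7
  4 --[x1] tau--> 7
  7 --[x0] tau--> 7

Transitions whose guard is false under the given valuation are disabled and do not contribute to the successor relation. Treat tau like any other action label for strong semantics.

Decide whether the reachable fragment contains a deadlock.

Reach set: {0,7}
  0: a→7  tau→0  [2 out]
  7: tau→7  [1 out]

Answer: DEADLOCK-FREE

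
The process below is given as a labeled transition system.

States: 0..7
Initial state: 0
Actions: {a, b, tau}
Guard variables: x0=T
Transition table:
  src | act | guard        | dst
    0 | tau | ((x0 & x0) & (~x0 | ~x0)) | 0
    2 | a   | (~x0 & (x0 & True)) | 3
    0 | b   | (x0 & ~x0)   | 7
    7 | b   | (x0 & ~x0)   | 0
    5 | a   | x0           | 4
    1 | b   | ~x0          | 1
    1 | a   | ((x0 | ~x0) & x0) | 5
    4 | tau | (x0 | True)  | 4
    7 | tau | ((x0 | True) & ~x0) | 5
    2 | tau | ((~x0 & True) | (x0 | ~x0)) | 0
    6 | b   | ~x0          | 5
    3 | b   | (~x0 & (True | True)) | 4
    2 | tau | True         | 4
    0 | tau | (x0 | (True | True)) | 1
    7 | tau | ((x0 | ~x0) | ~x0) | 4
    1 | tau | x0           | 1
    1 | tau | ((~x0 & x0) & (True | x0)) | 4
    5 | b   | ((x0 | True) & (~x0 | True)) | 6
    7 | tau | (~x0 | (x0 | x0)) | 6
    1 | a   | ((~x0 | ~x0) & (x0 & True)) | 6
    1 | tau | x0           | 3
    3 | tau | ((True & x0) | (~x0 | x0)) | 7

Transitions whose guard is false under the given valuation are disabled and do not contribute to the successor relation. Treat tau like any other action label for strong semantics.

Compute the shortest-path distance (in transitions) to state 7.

Answer: 3

Analysis:
Layered search for 7:
  L0 = {0}
  L1 = {1}
  L2 = {3,5}
  L3 = {4,6,7}
depth(7)=3, e.g. tau·tau·tau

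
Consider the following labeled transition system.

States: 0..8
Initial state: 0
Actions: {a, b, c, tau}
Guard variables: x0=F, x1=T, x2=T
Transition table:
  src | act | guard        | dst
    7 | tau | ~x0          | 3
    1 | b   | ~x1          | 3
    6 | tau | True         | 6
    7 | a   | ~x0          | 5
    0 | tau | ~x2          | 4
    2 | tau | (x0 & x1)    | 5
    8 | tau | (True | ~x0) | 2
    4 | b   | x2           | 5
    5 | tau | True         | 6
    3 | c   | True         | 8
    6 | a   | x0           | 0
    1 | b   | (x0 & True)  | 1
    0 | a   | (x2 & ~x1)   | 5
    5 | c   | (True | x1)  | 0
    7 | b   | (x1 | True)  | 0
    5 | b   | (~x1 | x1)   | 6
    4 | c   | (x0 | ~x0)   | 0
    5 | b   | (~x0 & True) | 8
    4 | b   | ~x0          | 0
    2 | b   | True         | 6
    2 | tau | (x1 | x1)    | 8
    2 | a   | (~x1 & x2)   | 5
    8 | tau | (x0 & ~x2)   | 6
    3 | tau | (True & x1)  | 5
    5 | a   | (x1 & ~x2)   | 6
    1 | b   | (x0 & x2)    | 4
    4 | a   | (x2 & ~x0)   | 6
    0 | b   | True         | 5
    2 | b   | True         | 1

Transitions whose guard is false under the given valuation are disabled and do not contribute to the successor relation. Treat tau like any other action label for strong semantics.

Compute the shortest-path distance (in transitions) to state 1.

Breadth-first toward 1:
  L0 = {0}
  L1 = {5}
  L2 = {6,8}
  L3 = {2}
  L4 = {1}
depth(1)=4, e.g. b·b·tau·b

Answer: 4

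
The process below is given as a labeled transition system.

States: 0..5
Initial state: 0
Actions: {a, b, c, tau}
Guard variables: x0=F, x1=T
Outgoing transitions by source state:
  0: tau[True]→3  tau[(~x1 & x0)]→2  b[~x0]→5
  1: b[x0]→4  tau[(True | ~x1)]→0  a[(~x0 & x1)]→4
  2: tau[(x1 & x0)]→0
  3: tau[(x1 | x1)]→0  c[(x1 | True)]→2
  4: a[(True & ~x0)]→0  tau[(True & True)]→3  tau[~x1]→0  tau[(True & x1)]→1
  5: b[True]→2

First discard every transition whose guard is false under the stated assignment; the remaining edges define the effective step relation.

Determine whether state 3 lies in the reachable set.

Guard filter leaves 10 enabled edge(s).
Layer 0: {0}
Layer 1: {3,5}  total {0,3,5}
Layer 2: {2}  total {0,2,3,5}
Reach set: {0,2,3,5}
witness 3: tau

Answer: REACHABLE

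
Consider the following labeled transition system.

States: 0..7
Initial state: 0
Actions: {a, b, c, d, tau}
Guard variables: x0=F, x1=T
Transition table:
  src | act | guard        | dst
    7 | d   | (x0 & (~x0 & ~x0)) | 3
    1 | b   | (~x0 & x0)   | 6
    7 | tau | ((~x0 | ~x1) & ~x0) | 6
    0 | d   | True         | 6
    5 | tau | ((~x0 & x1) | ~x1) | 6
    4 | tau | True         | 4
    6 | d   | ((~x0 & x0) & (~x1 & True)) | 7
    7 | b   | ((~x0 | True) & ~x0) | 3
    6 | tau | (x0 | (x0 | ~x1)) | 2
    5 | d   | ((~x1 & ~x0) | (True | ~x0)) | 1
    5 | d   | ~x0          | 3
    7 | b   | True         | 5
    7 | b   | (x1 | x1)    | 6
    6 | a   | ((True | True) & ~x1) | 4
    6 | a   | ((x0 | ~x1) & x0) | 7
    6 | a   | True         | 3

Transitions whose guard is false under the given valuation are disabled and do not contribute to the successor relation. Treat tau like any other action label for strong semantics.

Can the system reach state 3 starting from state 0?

Answer: REACHABLE

Trace:
10 transition(s) survive guard evaluation.
Layer 0: {0}
Layer 1: {6}  now seen {0,6}
Layer 2: {3}  now seen {0,3,6}
R = {0,3,6}
witness 3: d·a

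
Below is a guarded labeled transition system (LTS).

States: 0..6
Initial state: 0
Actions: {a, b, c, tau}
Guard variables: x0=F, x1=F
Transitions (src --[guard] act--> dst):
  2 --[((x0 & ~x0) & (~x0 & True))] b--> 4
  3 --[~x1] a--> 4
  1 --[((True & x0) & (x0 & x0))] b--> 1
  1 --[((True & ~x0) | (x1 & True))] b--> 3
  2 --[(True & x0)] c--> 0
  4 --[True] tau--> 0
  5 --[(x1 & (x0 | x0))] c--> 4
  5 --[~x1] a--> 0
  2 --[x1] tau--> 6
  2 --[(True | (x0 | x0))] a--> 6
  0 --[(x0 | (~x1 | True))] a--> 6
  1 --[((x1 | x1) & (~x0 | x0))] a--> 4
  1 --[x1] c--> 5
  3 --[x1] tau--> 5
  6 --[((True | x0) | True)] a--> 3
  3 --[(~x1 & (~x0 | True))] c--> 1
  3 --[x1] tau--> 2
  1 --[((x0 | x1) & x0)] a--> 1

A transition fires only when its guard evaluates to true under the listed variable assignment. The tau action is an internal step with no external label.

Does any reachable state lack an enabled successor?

Answer: DEADLOCK-FREE

Working:
Reachable = {0,1,3,4,6}
  0: a→6  [1 exit(s)]
  1: b→3  [1 exit(s)]
  3: a→4  c→1  [2 exit(s)]
  4: tau→0  [1 exit(s)]
  6: a→3  [1 exit(s)]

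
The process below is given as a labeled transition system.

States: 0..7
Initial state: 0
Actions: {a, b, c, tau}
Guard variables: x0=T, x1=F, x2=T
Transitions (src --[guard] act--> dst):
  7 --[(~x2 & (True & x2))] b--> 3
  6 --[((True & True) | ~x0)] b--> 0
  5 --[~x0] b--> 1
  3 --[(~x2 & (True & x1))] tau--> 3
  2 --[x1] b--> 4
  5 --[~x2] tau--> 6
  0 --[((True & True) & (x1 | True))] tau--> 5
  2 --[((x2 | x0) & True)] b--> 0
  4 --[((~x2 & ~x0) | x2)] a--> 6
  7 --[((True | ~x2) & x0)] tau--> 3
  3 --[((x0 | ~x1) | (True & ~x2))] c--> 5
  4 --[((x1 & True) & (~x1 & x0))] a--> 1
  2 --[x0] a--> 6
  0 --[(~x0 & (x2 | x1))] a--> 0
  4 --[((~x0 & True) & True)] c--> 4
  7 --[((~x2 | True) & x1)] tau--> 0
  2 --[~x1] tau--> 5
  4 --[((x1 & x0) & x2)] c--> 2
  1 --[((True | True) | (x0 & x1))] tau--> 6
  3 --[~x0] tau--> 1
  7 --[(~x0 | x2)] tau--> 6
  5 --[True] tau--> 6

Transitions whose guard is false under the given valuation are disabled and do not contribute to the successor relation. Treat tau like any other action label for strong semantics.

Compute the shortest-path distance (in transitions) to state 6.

Answer: 2

Trace:
Layered search for 6:
  L0 = {0}
  L1 = {5}
  L2 = {6}
6 enters at depth 2; path tau·tau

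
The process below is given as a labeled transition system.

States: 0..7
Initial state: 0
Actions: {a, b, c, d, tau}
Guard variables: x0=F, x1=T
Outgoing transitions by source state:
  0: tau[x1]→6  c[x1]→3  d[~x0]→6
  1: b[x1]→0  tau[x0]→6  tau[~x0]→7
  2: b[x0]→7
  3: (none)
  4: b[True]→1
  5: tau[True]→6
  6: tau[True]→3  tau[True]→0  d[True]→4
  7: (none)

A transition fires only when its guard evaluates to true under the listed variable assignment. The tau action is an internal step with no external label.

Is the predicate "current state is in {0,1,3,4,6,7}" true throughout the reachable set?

Inv-set: {0,1,3,4,6,7}
R = {0,1,3,4,6,7}
  0: ✓
  1: ✓
  3: ✓
  4: ✓
  6: ✓
  7: ✓

Answer: INVARIANT HOLDS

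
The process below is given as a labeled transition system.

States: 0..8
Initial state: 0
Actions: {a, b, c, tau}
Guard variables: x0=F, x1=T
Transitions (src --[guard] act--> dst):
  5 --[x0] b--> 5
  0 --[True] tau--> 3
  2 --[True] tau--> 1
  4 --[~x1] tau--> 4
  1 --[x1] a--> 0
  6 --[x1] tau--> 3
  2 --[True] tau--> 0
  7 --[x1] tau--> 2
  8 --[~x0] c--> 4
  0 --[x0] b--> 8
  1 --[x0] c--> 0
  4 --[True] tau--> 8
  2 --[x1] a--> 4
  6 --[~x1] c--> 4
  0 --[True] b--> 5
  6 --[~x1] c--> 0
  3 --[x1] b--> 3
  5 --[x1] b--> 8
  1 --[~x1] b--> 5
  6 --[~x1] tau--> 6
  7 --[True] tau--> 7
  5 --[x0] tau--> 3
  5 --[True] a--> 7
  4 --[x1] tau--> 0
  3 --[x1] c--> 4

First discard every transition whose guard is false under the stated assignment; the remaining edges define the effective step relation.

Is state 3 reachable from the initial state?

After dropping false guards: 16 live edges.
L0 = {0}
L1 = {3,5}  cumulative {0,3,5}
L2 = {4,7,8}  cumulative {0,3,4,5,7,8}
L3 = {2}  cumulative {0,2,3,4,5,7,8}
L4 = {1}  cumulative {0,1,2,3,4,5,7,8}
R = {0,1,2,3,4,5,7,8}
trace reaching 3: tau

Answer: REACHABLE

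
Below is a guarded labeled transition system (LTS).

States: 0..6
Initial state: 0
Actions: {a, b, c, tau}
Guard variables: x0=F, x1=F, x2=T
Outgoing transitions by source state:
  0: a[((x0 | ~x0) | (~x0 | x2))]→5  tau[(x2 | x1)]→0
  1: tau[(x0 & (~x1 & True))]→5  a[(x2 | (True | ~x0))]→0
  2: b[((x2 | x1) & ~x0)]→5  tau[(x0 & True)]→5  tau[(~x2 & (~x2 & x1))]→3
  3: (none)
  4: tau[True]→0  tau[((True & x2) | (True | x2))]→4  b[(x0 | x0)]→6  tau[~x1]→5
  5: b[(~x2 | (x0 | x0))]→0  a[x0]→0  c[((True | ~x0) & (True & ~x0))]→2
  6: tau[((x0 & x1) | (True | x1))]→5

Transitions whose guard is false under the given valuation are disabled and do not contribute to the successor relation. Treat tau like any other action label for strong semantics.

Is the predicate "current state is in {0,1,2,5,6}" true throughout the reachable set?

Answer: INVARIANT HOLDS

Working:
Allowed set {0,1,2,5,6}
Reach set: {0,2,5}
  0: safe
  2: safe
  5: safe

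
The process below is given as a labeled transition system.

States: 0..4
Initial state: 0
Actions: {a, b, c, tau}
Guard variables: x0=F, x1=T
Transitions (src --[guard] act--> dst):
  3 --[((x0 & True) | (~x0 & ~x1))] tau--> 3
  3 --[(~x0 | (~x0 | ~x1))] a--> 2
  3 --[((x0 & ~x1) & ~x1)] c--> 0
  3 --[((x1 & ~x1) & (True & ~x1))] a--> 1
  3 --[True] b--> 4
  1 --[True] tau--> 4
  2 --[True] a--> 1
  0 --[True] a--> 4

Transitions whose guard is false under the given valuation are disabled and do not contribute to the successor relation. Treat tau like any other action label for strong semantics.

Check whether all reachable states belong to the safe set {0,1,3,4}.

Safe = {0,1,3,4}
Reachable = {0,4}
  0: ✓
  4: ✓

Answer: INVARIANT HOLDS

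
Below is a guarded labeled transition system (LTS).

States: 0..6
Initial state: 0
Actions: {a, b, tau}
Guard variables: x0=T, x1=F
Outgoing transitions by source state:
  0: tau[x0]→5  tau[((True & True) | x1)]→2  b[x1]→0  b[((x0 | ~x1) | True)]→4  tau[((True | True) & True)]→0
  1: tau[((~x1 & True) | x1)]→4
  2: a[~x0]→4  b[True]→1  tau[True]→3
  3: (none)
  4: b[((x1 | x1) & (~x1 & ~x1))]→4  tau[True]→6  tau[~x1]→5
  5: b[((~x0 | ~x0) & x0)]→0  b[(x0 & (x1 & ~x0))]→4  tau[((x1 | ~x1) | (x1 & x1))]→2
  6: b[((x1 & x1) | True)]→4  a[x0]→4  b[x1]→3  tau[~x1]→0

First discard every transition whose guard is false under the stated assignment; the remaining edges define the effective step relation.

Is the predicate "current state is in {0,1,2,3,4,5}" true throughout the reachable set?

Inv-set: {0,1,2,3,4,5}
Reach set: {0,1,2,3,4,5,6}
  0: ok
  1: ok
  2: ok
  3: ok
  4: ok
  5: ok
  6: ✗ unsafe
counterexample path to 6: b·tau

Answer: INVARIANT VIOLATED at state 6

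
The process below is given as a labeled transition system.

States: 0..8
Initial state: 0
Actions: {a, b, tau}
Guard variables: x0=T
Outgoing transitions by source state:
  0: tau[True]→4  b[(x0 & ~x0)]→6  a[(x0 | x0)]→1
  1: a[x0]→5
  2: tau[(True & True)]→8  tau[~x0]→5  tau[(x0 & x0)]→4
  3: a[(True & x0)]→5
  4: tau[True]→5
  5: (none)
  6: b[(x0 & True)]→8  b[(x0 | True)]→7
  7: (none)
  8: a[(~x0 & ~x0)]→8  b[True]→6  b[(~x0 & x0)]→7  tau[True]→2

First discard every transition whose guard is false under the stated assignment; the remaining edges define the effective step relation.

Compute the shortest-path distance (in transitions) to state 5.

Layered search for 5:
  Layer 0: {0}
  Layer 1: {1,4}
  Layer 2: {5}
depth(5)=2, e.g. a·a

Answer: 2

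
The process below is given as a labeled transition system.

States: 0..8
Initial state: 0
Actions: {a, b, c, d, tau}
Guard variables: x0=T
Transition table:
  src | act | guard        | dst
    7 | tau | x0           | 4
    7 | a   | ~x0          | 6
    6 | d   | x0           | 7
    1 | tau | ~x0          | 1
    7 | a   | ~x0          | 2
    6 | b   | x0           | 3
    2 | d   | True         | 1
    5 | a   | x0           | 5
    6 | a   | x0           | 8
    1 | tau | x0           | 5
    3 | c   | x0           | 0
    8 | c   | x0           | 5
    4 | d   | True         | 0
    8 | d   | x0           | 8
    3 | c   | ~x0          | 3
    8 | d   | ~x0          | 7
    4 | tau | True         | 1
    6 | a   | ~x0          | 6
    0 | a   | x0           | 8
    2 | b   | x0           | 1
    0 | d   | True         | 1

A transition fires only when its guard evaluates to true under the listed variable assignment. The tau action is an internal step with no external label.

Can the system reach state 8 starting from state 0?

Answer: REACHABLE

Trace:
Guard filter leaves 15 enabled edge(s).
Layer 0: {0}
Layer 1: {1,8}  cumulative {0,1,8}
Layer 2: {5}  cumulative {0,1,5,8}
R = {0,1,5,8}
Path to 8: a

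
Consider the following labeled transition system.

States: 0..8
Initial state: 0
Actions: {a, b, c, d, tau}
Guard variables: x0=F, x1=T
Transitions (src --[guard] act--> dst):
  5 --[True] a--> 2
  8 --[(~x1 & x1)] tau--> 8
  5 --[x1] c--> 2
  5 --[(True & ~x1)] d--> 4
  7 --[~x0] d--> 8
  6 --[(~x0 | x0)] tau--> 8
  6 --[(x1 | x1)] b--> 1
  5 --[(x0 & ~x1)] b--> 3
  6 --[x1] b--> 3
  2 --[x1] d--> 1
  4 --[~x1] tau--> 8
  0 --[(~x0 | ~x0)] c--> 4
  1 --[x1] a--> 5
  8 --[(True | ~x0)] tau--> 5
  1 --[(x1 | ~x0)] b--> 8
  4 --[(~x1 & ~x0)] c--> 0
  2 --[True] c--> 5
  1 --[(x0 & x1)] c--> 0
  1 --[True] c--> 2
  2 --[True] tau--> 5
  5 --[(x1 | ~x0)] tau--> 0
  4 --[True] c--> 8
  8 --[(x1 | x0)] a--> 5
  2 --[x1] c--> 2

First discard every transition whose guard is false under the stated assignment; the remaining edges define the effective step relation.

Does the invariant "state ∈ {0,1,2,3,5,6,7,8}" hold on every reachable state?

Answer: INVARIANT VIOLATED at state 4

Working:
Inv-set: {0,1,2,3,5,6,7,8}
Reach set: {0,1,2,4,5,8}
  0: ok
  1: ok
  2: ok
  4: outside
  5: ok
  8: ok
counterexample path to 4: c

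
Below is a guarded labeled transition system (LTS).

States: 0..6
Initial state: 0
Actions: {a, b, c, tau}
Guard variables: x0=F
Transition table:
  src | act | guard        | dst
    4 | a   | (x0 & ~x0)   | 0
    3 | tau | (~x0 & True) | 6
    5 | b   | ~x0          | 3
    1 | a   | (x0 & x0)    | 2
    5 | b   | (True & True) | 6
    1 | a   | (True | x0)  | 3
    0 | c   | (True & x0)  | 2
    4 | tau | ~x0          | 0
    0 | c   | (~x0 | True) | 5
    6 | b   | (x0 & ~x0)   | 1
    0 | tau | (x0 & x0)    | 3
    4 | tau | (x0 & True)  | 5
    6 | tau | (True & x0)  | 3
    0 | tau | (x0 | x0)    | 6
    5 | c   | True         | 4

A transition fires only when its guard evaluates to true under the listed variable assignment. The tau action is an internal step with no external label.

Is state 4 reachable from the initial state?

Answer: REACHABLE

Analysis:
Guard filter leaves 7 enabled edge(s).
depth 0: {0}
depth 1: {5}  now seen {0,5}
depth 2: {3,4,6}  now seen {0,3,4,5,6}
Reachable = {0,3,4,5,6}
Path to 4: c·c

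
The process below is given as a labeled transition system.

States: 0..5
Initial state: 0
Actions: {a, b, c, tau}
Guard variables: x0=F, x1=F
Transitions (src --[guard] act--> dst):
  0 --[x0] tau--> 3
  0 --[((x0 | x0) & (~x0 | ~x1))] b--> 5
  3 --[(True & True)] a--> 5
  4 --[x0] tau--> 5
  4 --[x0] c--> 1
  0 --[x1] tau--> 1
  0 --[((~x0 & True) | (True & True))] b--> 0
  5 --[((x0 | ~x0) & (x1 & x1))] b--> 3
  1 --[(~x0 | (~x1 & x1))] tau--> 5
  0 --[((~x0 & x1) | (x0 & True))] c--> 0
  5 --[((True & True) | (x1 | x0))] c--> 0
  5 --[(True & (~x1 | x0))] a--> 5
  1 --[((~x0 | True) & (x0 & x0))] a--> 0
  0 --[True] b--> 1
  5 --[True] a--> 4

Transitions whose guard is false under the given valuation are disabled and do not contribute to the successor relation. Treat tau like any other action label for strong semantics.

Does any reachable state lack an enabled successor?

Answer: DEADLOCK at state 4

Analysis:
R = {0,1,4,5}
  0: b→0  b→1  [2 out]
  1: tau→5  [1 out]
  4: ∅  [no exit]
  5: a→4  a→5  c→0  [3 out]
Path to 4: b·tau·a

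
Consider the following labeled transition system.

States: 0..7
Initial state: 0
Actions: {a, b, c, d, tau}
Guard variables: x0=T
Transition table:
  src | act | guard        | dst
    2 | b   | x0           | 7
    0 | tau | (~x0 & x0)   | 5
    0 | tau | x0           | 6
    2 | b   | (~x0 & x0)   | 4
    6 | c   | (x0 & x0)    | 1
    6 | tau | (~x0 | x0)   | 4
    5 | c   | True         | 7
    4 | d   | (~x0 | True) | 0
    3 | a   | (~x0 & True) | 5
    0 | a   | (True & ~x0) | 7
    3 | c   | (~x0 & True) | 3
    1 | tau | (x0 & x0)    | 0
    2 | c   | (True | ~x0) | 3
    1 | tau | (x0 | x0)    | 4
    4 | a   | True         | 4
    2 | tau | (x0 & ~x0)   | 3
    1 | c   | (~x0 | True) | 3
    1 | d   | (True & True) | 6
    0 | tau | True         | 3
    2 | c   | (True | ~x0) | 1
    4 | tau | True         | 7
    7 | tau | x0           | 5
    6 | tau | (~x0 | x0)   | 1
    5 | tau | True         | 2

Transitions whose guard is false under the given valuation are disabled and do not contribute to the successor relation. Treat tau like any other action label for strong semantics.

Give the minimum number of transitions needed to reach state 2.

Layered search for 2:
  L0 = {0}
  L1 = {3,6}
  L2 = {1,4}
  L3 = {7}
  L4 = {5}
  L5 = {2}
first hit 2 at d=5 via tau·tau·tau·tau·tau

Answer: 5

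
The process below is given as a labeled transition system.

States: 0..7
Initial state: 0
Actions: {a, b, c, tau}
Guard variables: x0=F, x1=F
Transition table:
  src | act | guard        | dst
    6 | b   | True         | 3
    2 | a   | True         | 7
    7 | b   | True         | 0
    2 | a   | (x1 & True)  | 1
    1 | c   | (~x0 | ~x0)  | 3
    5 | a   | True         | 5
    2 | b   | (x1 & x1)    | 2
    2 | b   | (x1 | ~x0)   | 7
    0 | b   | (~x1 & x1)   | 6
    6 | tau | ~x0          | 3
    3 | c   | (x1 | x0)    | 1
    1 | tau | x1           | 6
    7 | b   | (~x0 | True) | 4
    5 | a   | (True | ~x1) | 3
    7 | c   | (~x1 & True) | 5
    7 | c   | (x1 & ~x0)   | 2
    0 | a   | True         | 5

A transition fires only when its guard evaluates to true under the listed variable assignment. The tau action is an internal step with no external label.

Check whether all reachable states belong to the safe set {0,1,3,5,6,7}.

Answer: INVARIANT HOLDS

Trace:
Allowed set {0,1,3,5,6,7}
Reachable = {0,3,5}
  0: safe
  3: safe
  5: safe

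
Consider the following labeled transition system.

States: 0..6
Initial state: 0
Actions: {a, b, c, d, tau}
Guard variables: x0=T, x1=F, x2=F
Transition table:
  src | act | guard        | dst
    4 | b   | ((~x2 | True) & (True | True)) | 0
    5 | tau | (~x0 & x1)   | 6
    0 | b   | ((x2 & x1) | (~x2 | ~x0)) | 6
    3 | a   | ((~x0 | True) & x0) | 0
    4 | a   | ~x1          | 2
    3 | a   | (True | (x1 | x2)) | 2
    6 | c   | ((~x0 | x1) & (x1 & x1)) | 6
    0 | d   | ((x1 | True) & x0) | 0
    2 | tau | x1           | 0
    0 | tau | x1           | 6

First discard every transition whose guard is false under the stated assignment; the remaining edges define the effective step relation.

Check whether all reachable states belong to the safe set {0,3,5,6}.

Inv-set: {0,3,5,6}
Reach set: {0,6}
  0: ok
  6: ok

Answer: INVARIANT HOLDS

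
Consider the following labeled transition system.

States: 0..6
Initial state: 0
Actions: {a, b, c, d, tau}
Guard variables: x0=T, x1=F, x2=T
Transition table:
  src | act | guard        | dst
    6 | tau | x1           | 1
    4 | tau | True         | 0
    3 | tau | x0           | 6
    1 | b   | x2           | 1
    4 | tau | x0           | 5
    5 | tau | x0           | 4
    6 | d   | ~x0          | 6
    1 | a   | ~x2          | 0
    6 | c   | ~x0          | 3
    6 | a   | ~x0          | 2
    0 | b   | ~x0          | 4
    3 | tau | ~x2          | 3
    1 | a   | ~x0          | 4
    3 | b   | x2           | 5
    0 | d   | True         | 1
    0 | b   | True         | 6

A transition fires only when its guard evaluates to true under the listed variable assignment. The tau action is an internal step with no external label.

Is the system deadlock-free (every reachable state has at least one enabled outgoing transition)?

Answer: DEADLOCK at state 6

Working:
Reachable = {0,1,6}
  0: b→6  d→1  [2 exit(s)]
  1: b→1  [1 exit(s)]
  6: ∅  [STUCK]
Path to 6: b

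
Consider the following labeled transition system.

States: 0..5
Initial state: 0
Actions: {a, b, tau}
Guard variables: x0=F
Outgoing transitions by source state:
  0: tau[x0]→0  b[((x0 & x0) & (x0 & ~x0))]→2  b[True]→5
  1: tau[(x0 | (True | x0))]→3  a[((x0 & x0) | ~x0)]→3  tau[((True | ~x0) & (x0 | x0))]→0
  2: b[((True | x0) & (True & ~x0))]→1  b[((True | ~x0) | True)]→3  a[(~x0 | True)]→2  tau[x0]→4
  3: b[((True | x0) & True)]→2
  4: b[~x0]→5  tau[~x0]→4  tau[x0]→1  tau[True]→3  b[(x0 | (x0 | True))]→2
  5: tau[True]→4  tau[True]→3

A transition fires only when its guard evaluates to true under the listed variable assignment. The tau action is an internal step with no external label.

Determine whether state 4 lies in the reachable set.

Answer: REACHABLE

Analysis:
13 transition(s) survive guard evaluation.
Layer 0: {0}
Layer 1: {5}  cumulative {0,5}
Layer 2: {3,4}  cumulative {0,3,4,5}
Layer 3: {2}  cumulative {0,2,3,4,5}
Layer 4: {1}  cumulative {0,1,2,3,4,5}
Reach set: {0,1,2,3,4,5}
witness 4: b·tau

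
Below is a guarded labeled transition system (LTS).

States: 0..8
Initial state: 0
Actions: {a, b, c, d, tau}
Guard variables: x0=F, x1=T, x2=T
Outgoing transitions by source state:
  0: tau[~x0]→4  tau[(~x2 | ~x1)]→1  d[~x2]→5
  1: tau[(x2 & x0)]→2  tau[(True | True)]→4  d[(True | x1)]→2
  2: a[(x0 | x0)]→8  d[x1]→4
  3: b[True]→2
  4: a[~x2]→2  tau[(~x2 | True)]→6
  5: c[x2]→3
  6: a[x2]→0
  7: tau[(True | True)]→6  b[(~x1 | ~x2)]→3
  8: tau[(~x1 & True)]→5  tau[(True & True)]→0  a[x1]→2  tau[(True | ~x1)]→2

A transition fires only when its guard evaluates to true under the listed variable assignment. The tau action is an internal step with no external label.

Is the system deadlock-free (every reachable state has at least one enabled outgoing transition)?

Answer: DEADLOCK-FREE

Working:
Reachable = {0,4,6}
  0: tau→4  [deg 1]
  4: tau→6  [deg 1]
  6: a→0  [deg 1]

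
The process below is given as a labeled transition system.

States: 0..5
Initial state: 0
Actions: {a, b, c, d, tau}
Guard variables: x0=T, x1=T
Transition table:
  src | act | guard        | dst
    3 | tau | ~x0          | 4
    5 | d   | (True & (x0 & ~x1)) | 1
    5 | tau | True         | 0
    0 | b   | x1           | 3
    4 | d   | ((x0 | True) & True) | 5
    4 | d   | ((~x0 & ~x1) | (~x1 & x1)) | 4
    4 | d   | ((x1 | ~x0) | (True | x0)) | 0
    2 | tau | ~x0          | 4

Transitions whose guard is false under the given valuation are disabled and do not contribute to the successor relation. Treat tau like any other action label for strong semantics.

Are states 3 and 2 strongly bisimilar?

Answer: BISIMILAR

Working:
Compute ~ classes (split until stable):
  π0 = {{0,1,2,3,4,5}}
  π1 = {{0},{1,2,3},{4},{5}}
4 equivalence class(es) (converged in 2)
3∈{1,2,3}, 2∈{1,2,3}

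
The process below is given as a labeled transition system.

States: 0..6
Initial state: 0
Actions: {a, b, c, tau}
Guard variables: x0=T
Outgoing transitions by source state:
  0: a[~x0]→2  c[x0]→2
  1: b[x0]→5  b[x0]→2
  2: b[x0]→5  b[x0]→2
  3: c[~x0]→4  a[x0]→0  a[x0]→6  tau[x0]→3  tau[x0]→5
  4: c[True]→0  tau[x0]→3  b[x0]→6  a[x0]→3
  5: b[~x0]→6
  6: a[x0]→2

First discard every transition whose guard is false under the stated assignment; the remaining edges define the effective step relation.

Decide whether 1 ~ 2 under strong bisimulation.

Refine partition for ~:
  P[0] = {{0,1,2,3,4,5,6}}
  P[1] = {{0},{1,2},{3},{4},{5},{6}}
stable after 2 split(s): 6 block(s)
1∈{1,2}, 2∈{1,2}

Answer: BISIMILAR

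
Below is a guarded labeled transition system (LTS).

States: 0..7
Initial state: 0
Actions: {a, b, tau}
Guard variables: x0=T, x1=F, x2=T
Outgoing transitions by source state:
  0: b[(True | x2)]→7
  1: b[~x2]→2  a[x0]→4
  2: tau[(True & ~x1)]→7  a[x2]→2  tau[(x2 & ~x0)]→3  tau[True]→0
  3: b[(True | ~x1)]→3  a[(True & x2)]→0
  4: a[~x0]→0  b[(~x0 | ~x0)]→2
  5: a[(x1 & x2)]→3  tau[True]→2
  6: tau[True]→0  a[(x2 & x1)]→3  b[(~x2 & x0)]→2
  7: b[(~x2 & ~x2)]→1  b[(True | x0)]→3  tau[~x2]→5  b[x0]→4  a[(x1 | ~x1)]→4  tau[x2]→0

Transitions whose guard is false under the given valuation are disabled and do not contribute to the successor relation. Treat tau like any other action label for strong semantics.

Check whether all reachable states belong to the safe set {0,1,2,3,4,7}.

Answer: INVARIANT HOLDS

Trace:
Inv-set: {0,1,2,3,4,7}
R = {0,3,4,7}
  0: safe
  3: safe
  4: safe
  7: safe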